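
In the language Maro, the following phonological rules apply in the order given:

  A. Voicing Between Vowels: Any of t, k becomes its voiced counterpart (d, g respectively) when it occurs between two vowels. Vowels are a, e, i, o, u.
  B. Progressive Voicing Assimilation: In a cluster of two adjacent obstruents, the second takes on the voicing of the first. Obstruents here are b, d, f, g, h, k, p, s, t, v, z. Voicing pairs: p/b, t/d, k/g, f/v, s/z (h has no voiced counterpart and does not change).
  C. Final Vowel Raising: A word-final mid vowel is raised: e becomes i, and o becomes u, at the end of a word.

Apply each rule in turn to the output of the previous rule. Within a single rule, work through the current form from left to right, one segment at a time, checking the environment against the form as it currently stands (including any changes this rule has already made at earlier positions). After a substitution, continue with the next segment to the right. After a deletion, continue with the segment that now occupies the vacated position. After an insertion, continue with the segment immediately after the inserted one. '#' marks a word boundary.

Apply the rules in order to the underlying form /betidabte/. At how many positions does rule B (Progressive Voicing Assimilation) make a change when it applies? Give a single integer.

A Voicing Between Vowels: [betidabte] → [bedidabte]
B Progressive Voicing Assimilation: [bedidabte] → [bedidabde]
C Final Vowel Raising: [bedidabde] → [bedidabdi]
Rule B changed 1 position(s).

1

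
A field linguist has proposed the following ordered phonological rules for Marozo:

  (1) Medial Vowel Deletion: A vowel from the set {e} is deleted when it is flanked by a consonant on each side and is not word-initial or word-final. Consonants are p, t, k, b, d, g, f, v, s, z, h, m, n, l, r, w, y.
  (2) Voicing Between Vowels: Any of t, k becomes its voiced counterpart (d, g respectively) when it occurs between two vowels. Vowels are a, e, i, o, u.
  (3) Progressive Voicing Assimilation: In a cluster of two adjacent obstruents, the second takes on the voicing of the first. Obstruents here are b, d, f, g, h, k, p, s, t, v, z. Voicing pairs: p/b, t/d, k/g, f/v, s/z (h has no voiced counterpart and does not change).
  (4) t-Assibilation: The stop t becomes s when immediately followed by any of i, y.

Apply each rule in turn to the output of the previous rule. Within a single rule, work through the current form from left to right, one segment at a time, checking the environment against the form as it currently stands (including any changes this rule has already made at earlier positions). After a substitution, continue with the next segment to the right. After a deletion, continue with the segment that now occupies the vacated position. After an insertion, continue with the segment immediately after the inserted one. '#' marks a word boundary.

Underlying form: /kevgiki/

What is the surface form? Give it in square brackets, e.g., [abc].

[kfkigi]

(1) Medial Vowel Deletion: [kevgiki] → [kvgiki]
(2) Voicing Between Vowels: [kvgiki] → [kvgigi]
(3) Progressive Voicing Assimilation: [kvgigi] → [kfkigi]
(4) t-Assibilation: no change — [kfkigi]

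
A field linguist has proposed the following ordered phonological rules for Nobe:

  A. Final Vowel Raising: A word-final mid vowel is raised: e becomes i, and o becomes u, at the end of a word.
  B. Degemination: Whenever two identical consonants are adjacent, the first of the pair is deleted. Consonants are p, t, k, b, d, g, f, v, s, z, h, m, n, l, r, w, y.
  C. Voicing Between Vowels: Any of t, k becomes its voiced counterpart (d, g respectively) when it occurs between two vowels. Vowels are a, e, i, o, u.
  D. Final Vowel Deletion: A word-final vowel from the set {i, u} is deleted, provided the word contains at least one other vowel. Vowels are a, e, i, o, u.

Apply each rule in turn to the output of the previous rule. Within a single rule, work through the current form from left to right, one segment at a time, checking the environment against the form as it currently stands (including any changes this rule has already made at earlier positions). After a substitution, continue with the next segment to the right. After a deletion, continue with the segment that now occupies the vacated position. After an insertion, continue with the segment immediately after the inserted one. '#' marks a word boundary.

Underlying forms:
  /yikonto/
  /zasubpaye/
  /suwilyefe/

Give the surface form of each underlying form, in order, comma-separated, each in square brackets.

[yigont], [zasubpay], [suwilyef]

/yikonto/:
  A Final Vowel Raising: [yikonto] → [yikontu]
  B Degemination: no change — [yikontu]
  C Voicing Between Vowels: [yikontu] → [yigontu]
  D Final Vowel Deletion: [yigontu] → [yigont]
/zasubpaye/:
  A Final Vowel Raising: [zasubpaye] → [zasubpayi]
  B Degemination: no change — [zasubpayi]
  C Voicing Between Vowels: no change — [zasubpayi]
  D Final Vowel Deletion: [zasubpayi] → [zasubpay]
/suwilyefe/:
  A Final Vowel Raising: [suwilyefe] → [suwilyefi]
  B Degemination: no change — [suwilyefi]
  C Voicing Between Vowels: no change — [suwilyefi]
  D Final Vowel Deletion: [suwilyefi] → [suwilyef]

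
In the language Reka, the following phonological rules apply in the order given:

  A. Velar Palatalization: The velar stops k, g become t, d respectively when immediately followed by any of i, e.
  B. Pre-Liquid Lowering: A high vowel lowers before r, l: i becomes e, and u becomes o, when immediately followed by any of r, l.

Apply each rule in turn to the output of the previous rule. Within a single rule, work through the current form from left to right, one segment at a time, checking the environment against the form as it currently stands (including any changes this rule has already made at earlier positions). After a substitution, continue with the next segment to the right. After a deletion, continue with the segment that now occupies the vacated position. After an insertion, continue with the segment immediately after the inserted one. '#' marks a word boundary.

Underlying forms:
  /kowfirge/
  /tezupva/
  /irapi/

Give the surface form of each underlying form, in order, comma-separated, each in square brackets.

[kowferde], [tezupva], [erapi]

/kowfirge/:
  A Velar Palatalization: [kowfirge] → [kowfirde]
  B Pre-Liquid Lowering: [kowfirde] → [kowferde]
/tezupva/:
  A Velar Palatalization: no change — [tezupva]
  B Pre-Liquid Lowering: no change — [tezupva]
/irapi/:
  A Velar Palatalization: no change — [irapi]
  B Pre-Liquid Lowering: [irapi] → [erapi]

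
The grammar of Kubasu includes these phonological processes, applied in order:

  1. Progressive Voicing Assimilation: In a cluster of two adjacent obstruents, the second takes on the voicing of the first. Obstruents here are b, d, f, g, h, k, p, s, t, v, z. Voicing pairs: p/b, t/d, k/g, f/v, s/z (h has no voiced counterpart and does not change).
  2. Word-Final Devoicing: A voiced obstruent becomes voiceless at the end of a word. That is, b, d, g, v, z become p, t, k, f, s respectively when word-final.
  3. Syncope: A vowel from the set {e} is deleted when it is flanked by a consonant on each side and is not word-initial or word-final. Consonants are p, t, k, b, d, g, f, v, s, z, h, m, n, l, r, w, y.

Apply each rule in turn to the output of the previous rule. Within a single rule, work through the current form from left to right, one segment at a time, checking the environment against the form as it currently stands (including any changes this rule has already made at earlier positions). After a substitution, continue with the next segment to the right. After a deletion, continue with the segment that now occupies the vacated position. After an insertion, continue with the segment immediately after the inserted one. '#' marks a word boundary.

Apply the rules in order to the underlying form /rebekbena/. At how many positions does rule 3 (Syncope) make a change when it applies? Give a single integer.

3

1 Progressive Voicing Assimilation: [rebekbena] → [rebekpena]
2 Word-Final Devoicing: no change — [rebekpena]
3 Syncope: [rebekpena] → [rbkpna]
Rule 3 changed 3 position(s).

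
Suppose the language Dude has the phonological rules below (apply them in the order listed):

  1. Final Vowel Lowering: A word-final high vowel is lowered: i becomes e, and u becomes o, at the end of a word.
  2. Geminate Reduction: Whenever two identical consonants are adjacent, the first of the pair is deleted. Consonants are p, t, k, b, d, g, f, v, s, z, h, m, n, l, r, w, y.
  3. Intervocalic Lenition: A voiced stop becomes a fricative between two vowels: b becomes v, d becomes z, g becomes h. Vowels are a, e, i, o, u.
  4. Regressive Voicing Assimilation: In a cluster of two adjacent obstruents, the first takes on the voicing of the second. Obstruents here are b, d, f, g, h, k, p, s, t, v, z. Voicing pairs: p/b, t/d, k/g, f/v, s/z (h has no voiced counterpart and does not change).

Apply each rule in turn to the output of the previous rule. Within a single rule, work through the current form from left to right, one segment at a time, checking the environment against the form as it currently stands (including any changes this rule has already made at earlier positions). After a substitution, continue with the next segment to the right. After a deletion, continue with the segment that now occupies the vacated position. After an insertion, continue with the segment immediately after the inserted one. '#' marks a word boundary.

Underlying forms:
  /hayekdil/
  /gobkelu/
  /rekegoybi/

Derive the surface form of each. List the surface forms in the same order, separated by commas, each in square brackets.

/hayekdil/:
  1 Final Vowel Lowering: no change — [hayekdil]
  2 Geminate Reduction: no change — [hayekdil]
  3 Intervocalic Lenition: no change — [hayekdil]
  4 Regressive Voicing Assimilation: [hayekdil] → [hayegdil]
/gobkelu/:
  1 Final Vowel Lowering: [gobkelu] → [gobkelo]
  2 Geminate Reduction: no change — [gobkelo]
  3 Intervocalic Lenition: no change — [gobkelo]
  4 Regressive Voicing Assimilation: [gobkelo] → [gopkelo]
/rekegoybi/:
  1 Final Vowel Lowering: [rekegoybi] → [rekegoybe]
  2 Geminate Reduction: no change — [rekegoybe]
  3 Intervocalic Lenition: [rekegoybe] → [rekehoybe]
  4 Regressive Voicing Assimilation: no change — [rekehoybe]

[hayegdil], [gopkelo], [rekehoybe]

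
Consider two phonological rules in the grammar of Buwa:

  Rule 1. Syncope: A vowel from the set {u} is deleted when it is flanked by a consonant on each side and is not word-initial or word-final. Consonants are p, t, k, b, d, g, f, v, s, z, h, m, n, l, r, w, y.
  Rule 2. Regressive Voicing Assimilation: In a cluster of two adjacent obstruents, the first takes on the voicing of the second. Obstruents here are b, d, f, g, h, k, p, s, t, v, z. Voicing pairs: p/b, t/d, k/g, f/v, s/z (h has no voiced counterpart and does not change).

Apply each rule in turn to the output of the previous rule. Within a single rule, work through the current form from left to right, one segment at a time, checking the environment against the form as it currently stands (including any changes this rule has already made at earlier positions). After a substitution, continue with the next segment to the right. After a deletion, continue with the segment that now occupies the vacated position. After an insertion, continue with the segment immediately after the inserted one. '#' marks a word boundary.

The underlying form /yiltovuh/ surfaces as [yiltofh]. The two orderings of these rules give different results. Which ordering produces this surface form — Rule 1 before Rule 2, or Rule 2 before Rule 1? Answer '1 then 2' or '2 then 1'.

Order 1 then 2:
  1 Syncope: [yiltovuh] → [yiltovh]
  2 Regressive Voicing Assimilation: [yiltovh] → [yiltofh]
  result: [yiltofh]
Order 2 then 1:
  2 Regressive Voicing Assimilation: no change — [yiltovuh]
  1 Syncope: [yiltovuh] → [yiltovh]
  result: [yiltovh]

1 then 2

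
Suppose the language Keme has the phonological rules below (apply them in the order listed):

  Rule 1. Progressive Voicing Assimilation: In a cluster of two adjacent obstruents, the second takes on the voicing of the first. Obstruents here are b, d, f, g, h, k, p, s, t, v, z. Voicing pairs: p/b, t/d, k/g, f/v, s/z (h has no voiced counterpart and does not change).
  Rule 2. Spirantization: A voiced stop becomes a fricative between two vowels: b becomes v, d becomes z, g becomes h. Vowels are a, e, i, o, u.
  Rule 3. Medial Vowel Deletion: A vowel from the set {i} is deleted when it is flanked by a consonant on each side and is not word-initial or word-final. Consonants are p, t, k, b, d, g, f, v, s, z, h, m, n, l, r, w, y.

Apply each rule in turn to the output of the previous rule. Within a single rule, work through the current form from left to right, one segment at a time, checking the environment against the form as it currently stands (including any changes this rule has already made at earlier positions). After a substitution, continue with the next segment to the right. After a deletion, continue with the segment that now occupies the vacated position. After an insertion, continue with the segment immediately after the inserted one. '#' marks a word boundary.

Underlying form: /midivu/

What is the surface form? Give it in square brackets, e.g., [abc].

[mzvu]

Rule 1 Progressive Voicing Assimilation: no change — [midivu]
Rule 2 Spirantization: [midivu] → [mizivu]
Rule 3 Medial Vowel Deletion: [mizivu] → [mzvu]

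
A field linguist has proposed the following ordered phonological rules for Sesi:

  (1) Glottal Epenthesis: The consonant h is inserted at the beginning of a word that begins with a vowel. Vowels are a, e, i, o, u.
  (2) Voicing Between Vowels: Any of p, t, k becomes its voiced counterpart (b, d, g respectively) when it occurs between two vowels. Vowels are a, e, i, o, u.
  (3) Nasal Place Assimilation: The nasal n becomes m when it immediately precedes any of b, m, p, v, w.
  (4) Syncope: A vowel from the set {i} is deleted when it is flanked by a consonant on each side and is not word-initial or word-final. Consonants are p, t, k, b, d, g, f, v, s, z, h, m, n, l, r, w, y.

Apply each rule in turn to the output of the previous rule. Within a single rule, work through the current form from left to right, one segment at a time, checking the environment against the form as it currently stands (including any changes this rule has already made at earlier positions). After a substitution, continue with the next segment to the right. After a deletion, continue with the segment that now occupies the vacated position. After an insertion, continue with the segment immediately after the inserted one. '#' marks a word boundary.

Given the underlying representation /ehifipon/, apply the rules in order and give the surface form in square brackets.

(1) Glottal Epenthesis: [ehifipon] → [hehifipon]
(2) Voicing Between Vowels: [hehifipon] → [hehifibon]
(3) Nasal Place Assimilation: no change — [hehifibon]
(4) Syncope: [hehifibon] → [hehfbon]

[hehfbon]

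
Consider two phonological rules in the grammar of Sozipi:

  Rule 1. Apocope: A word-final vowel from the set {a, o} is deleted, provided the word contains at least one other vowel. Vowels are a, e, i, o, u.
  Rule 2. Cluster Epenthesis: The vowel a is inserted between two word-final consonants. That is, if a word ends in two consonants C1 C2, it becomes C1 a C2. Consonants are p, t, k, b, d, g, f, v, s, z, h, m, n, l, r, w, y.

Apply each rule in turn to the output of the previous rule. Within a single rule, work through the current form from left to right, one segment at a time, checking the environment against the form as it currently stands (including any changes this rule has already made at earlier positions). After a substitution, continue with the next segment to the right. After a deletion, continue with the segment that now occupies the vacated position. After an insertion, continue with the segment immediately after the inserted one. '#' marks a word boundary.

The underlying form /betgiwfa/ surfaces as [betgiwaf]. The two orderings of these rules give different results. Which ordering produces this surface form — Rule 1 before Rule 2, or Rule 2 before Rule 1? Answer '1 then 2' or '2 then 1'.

Order 1 then 2:
  1 Apocope: [betgiwfa] → [betgiwf]
  2 Cluster Epenthesis: [betgiwf] → [betgiwaf]
  result: [betgiwaf]
Order 2 then 1:
  2 Cluster Epenthesis: no change — [betgiwfa]
  1 Apocope: [betgiwfa] → [betgiwf]
  result: [betgiwf]

1 then 2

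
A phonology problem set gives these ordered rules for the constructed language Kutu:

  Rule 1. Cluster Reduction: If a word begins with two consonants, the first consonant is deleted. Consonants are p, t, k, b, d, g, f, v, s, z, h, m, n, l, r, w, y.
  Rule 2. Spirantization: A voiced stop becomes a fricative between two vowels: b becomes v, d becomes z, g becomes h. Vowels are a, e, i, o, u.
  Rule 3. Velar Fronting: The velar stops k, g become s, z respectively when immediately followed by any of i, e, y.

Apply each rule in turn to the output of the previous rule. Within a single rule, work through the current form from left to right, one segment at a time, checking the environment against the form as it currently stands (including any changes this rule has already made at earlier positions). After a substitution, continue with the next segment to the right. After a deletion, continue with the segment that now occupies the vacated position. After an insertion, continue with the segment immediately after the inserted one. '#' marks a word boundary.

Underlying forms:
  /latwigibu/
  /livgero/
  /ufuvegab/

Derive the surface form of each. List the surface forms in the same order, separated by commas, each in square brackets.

/latwigibu/:
  Rule 1 Cluster Reduction: no change — [latwigibu]
  Rule 2 Spirantization: [latwigibu] → [latwihivu]
  Rule 3 Velar Fronting: no change — [latwihivu]
/livgero/:
  Rule 1 Cluster Reduction: no change — [livgero]
  Rule 2 Spirantization: no change — [livgero]
  Rule 3 Velar Fronting: [livgero] → [livzero]
/ufuvegab/:
  Rule 1 Cluster Reduction: no change — [ufuvegab]
  Rule 2 Spirantization: [ufuvegab] → [ufuvehab]
  Rule 3 Velar Fronting: no change — [ufuvehab]

[latwihivu], [livzero], [ufuvehab]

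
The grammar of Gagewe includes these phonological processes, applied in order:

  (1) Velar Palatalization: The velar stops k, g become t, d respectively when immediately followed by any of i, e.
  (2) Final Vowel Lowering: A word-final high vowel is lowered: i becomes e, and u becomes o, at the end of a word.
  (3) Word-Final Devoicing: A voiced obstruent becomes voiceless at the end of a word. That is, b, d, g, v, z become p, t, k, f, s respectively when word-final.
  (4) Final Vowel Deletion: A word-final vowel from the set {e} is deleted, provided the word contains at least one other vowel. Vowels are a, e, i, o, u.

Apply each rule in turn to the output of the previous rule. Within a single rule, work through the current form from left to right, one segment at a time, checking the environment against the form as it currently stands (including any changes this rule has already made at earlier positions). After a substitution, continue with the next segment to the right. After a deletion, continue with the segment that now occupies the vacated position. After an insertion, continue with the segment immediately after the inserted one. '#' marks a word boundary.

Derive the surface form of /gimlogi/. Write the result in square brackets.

(1) Velar Palatalization: [gimlogi] → [dimlodi]
(2) Final Vowel Lowering: [dimlodi] → [dimlode]
(3) Word-Final Devoicing: no change — [dimlode]
(4) Final Vowel Deletion: [dimlode] → [dimlod]

[dimlod]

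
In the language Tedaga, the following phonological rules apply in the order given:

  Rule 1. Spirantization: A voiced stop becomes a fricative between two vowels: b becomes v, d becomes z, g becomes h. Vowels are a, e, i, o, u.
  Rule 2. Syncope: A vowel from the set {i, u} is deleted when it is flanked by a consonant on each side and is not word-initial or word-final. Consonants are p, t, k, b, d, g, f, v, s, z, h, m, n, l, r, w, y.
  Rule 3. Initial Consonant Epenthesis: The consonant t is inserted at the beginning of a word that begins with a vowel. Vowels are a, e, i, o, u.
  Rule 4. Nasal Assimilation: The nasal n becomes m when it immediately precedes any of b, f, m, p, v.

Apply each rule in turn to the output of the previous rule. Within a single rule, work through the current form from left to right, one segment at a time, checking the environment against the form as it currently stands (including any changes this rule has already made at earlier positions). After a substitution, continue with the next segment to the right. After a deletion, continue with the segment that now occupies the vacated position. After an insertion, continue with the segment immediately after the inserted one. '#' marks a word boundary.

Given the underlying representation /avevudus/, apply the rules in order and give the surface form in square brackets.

Rule 1 Spirantization: [avevudus] → [avevuzus]
Rule 2 Syncope: [avevuzus] → [avevzs]
Rule 3 Initial Consonant Epenthesis: [avevzs] → [tavevzs]
Rule 4 Nasal Assimilation: no change — [tavevzs]

[tavevzs]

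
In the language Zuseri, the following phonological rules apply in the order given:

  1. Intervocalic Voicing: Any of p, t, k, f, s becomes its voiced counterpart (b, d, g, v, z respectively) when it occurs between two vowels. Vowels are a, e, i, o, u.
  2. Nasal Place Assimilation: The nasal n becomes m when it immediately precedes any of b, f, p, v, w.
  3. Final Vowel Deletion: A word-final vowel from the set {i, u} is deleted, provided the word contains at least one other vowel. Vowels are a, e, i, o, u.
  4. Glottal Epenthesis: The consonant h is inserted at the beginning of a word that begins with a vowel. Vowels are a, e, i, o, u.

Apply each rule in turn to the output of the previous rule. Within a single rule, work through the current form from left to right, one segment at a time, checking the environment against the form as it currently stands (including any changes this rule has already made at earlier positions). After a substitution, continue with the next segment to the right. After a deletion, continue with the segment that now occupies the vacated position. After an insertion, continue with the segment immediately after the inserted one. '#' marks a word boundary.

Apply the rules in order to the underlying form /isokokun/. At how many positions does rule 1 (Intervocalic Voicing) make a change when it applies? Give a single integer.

3

1 Intervocalic Voicing: [isokokun] → [izogogun]
2 Nasal Place Assimilation: no change — [izogogun]
3 Final Vowel Deletion: no change — [izogogun]
4 Glottal Epenthesis: [izogogun] → [hizogogun]
Rule 1 changed 3 position(s).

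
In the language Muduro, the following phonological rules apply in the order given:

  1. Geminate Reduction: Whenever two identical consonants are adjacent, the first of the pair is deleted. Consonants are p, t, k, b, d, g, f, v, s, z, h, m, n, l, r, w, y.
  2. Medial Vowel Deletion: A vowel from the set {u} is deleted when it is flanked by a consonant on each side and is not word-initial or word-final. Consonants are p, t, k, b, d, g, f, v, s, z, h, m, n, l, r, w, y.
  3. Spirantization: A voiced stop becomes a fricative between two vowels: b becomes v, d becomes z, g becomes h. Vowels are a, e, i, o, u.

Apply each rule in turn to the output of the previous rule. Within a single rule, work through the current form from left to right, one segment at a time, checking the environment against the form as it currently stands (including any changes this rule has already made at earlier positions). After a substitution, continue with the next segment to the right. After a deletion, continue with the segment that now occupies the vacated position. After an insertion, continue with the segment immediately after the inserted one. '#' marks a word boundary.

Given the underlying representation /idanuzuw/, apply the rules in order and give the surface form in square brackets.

[izanzw]

1 Geminate Reduction: no change — [idanuzuw]
2 Medial Vowel Deletion: [idanuzuw] → [idanzw]
3 Spirantization: [idanzw] → [izanzw]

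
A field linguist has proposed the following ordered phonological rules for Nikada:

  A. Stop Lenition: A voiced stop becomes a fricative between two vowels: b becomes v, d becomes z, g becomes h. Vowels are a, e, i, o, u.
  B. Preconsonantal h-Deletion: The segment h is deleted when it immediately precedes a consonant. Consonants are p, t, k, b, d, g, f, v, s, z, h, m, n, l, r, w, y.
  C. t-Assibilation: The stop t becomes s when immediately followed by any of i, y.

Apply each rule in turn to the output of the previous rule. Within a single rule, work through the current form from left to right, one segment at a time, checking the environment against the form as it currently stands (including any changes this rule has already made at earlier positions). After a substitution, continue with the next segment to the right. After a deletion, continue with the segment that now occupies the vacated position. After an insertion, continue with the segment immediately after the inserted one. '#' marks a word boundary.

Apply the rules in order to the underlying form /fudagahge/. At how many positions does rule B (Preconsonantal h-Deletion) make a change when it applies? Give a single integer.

1

A Stop Lenition: [fudagahge] → [fuzahahge]
B Preconsonantal h-Deletion: [fuzahahge] → [fuzahage]
C t-Assibilation: no change — [fuzahage]
Rule B changed 1 position(s).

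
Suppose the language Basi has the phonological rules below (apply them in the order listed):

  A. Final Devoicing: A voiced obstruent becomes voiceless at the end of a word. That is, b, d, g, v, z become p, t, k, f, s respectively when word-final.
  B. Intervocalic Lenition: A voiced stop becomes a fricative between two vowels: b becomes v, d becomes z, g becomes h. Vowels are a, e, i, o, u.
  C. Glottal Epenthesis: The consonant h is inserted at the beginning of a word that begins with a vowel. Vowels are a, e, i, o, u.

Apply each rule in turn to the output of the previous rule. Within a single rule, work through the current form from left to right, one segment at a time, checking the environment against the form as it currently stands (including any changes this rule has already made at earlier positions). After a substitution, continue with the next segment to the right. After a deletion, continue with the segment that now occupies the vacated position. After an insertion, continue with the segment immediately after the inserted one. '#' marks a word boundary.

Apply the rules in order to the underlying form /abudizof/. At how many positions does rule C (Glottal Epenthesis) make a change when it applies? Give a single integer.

1

A Final Devoicing: no change — [abudizof]
B Intervocalic Lenition: [abudizof] → [avuzizof]
C Glottal Epenthesis: [avuzizof] → [havuzizof]
Rule C changed 1 position(s).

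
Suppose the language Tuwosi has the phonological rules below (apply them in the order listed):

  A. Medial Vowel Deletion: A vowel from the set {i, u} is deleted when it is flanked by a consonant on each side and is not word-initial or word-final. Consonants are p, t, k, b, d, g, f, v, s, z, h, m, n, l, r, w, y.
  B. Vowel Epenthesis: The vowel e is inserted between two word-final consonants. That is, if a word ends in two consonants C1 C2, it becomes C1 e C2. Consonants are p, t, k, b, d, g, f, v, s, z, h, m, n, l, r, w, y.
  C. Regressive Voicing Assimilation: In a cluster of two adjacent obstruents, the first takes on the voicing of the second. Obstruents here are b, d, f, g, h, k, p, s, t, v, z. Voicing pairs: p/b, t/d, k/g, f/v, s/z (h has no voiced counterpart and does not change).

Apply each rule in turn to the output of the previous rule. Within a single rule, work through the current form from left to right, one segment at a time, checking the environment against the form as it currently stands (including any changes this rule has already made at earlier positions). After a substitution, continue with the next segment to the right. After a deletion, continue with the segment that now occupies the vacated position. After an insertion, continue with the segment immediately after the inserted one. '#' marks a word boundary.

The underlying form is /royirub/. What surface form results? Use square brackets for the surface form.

[royreb]

A Medial Vowel Deletion: [royirub] → [royrb]
B Vowel Epenthesis: [royrb] → [royreb]
C Regressive Voicing Assimilation: no change — [royreb]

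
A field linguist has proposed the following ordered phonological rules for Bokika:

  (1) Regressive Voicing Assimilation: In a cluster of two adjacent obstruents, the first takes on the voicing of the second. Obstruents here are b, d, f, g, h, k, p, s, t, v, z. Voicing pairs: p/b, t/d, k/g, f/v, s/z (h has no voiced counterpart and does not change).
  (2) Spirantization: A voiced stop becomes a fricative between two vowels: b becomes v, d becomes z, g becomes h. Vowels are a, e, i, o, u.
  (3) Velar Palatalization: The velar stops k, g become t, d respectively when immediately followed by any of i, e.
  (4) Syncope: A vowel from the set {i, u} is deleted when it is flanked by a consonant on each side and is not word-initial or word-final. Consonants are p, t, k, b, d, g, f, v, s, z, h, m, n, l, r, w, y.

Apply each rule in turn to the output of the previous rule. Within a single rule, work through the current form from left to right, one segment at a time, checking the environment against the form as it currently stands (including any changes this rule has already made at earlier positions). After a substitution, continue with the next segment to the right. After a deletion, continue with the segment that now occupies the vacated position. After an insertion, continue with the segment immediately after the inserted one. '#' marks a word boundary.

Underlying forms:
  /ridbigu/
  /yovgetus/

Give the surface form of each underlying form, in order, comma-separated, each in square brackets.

[rdbhu], [yovdets]

/ridbigu/:
  (1) Regressive Voicing Assimilation: no change — [ridbigu]
  (2) Spirantization: [ridbigu] → [ridbihu]
  (3) Velar Palatalization: no change — [ridbihu]
  (4) Syncope: [ridbihu] → [rdbhu]
/yovgetus/:
  (1) Regressive Voicing Assimilation: no change — [yovgetus]
  (2) Spirantization: no change — [yovgetus]
  (3) Velar Palatalization: [yovgetus] → [yovdetus]
  (4) Syncope: [yovdetus] → [yovdets]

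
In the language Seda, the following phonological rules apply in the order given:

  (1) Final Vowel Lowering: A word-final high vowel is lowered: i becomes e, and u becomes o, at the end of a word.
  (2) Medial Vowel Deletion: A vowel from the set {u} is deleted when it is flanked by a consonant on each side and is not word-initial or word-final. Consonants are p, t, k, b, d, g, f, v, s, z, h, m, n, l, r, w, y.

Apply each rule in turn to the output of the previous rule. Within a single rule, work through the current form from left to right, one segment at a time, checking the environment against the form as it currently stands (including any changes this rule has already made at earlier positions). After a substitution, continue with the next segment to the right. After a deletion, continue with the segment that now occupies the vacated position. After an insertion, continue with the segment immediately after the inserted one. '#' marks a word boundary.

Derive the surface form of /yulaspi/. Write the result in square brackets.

[ylaspe]

(1) Final Vowel Lowering: [yulaspi] → [yulaspe]
(2) Medial Vowel Deletion: [yulaspe] → [ylaspe]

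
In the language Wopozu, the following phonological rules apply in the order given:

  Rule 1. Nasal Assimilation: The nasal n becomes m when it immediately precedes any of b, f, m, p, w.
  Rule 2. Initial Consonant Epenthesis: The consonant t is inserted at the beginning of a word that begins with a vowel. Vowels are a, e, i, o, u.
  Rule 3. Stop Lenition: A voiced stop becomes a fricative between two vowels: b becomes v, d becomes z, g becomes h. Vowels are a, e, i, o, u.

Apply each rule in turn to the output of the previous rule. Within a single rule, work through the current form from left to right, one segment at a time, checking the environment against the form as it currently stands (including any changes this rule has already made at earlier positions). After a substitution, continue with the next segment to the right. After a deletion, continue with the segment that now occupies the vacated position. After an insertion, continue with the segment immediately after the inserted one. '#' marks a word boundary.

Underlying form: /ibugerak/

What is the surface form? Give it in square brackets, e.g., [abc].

[tivuherak]

Rule 1 Nasal Assimilation: no change — [ibugerak]
Rule 2 Initial Consonant Epenthesis: [ibugerak] → [tibugerak]
Rule 3 Stop Lenition: [tibugerak] → [tivuherak]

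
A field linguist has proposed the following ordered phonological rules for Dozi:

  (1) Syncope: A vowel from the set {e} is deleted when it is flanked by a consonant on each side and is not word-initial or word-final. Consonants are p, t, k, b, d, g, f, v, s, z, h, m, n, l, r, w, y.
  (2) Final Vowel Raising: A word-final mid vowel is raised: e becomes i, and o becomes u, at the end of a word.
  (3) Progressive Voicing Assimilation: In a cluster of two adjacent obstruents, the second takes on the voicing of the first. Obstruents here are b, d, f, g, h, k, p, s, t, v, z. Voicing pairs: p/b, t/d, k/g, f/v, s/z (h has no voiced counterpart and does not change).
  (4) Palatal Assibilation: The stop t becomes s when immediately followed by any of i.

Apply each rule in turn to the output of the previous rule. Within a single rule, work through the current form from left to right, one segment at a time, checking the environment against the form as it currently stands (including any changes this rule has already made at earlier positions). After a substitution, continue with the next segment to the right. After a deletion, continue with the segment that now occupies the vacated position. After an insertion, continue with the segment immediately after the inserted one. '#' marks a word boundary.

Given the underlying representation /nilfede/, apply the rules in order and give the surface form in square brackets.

(1) Syncope: [nilfede] → [nilfde]
(2) Final Vowel Raising: [nilfde] → [nilfdi]
(3) Progressive Voicing Assimilation: [nilfdi] → [nilfti]
(4) Palatal Assibilation: [nilfti] → [nilfsi]

[nilfsi]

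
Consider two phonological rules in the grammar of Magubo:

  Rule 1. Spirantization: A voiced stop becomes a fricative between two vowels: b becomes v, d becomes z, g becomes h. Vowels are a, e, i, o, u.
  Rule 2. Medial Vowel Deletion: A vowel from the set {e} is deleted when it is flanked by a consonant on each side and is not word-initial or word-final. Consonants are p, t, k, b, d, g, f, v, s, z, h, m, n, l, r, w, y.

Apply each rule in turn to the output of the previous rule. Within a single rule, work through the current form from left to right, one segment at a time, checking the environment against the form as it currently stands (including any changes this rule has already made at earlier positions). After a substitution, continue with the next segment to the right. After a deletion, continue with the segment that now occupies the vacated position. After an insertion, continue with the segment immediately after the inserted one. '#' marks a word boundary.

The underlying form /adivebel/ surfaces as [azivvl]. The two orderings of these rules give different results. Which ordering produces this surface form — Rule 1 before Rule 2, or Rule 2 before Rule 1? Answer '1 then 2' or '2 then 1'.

1 then 2

Order 1 then 2:
  1 Spirantization: [adivebel] → [azivevel]
  2 Medial Vowel Deletion: [azivevel] → [azivvl]
  result: [azivvl]
Order 2 then 1:
  2 Medial Vowel Deletion: [adivebel] → [adivbl]
  1 Spirantization: [adivbl] → [azivbl]
  result: [azivbl]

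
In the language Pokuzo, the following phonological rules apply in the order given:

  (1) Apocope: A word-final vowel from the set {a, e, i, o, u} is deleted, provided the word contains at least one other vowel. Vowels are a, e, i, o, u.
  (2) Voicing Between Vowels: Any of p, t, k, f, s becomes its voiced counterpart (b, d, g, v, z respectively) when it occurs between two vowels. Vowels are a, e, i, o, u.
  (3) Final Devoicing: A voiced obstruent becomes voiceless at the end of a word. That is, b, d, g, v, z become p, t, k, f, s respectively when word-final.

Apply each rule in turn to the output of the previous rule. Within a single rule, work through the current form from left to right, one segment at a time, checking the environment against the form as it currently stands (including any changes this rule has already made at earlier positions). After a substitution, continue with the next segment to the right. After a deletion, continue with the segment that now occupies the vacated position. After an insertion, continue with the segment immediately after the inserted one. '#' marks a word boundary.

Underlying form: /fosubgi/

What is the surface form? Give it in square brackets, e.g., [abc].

[fozubk]

(1) Apocope: [fosubgi] → [fosubg]
(2) Voicing Between Vowels: [fosubg] → [fozubg]
(3) Final Devoicing: [fozubg] → [fozubk]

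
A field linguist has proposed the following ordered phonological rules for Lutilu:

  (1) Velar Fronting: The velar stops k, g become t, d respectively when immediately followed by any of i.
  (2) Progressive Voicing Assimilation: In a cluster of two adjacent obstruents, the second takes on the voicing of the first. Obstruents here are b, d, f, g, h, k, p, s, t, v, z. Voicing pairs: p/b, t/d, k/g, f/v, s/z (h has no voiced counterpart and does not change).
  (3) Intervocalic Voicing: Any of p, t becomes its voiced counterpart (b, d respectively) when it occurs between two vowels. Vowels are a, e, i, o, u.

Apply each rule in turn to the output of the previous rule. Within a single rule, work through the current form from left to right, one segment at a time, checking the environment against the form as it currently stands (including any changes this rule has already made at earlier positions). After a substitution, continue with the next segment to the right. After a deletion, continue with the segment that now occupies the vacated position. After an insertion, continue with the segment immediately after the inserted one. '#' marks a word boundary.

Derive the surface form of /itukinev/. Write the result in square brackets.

[idudinev]

(1) Velar Fronting: [itukinev] → [itutinev]
(2) Progressive Voicing Assimilation: no change — [itutinev]
(3) Intervocalic Voicing: [itutinev] → [idudinev]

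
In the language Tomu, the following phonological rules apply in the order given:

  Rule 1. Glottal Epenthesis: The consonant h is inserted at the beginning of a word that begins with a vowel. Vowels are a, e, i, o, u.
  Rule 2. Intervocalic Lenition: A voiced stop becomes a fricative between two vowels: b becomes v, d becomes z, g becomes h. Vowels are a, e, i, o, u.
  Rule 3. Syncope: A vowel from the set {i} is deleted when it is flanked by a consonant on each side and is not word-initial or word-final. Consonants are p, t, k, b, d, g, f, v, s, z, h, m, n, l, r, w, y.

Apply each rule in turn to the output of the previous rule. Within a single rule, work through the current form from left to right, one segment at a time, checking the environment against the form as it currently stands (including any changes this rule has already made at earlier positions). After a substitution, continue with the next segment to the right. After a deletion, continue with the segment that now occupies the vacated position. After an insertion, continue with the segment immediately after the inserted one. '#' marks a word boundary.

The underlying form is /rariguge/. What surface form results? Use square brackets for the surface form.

Rule 1 Glottal Epenthesis: no change — [rariguge]
Rule 2 Intervocalic Lenition: [rariguge] → [rarihuhe]
Rule 3 Syncope: [rarihuhe] → [rarhuhe]

[rarhuhe]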